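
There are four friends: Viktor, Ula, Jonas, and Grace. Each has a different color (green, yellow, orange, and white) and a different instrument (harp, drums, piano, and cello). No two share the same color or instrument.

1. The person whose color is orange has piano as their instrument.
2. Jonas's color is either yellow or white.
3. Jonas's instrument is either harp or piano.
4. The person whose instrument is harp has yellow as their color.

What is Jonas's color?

yellow

With clues 1–2, green and orange are impossible for Jonas's color.
With clues 1–4, white is impossible for Jonas's color.
That leaves yellow.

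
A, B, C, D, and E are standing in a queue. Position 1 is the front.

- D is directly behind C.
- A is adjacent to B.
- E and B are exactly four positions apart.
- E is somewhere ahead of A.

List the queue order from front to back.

From clue 1: C is in {1,2,3,4}.
From clues 1–2: E is in {1,3,5}.
From clues 1–3: A is in {2,4}.
From clues 1–4: E → position 1, C → position 2, D → position 3, A → position 4, B → position 5.

E, C, D, A, B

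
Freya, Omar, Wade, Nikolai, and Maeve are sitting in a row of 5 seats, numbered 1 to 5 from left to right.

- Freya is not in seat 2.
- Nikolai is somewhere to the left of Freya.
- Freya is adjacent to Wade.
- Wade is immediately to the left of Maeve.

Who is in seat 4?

With clues 1–3, Nikolai is ruled out for seat 4.
With clues 1–4, Freya, Maeve, and Omar are ruled out for seat 4.
So seat 4 is Wade.

Wade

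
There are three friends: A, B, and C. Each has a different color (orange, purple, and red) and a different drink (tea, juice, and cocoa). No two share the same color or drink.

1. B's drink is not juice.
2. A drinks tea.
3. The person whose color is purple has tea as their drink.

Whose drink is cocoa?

B

With clues 1–2, A and C are impossible for the one with drink cocoa.
That leaves B.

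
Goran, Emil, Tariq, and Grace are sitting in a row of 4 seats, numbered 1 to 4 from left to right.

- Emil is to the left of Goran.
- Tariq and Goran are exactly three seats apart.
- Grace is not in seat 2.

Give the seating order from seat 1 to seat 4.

From clue 1: Goran is in {2,3,4}.
From clues 1–2: Tariq → seat 1, Goran → seat 4.
From clues 1–3: Emil → seat 2, Grace → seat 3.

Tariq, Emil, Grace, Goran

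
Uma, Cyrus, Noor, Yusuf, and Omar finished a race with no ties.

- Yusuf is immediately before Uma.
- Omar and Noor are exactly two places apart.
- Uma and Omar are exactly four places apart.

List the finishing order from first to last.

From clue 1: Uma is in {2,3,4,5}.
From clues 1–2: Uma is in {2,5}.
From clues 1–3: Omar → place 1, Cyrus → place 2, Noor → place 3, Yusuf → place 4, Uma → place 5.

Omar, Cyrus, Noor, Yusuf, Uma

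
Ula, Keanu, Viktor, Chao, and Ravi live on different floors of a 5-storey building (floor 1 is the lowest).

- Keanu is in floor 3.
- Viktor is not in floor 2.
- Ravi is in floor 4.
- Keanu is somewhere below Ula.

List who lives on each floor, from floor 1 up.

From clue 1: Keanu → floor 3.
From clues 1–2: Viktor is in {1,4,5}.
From clues 1–3: Ravi → floor 4.
From clues 1–4: Viktor → floor 1, Chao → floor 2, Ula → floor 5.

Viktor, Chao, Keanu, Ravi, Ula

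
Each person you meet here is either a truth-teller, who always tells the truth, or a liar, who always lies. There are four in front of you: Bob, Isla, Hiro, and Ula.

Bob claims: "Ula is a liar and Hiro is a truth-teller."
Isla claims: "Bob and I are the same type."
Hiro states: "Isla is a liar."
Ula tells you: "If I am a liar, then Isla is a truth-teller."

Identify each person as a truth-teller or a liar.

Consider Bob. Suppose Bob is a liar.
Then whichever role Isla has, Isla's statement has the wrong truth value — contradiction.
So Bob is a truth-teller.
Consider Isla. Suppose Isla is a truth-teller.
Then no assignment of the remaining roles makes every statement match its speaker's type — contradiction.
So Isla is a liar.
With that fixed, Hiro's statement is true, so Hiro is a truth-teller.
Consider Ula. Suppose Ula is a truth-teller.
Then Bob's statement comes out false, contradicting Bob being a truth-teller.
So Ula is a liar.

Bob: truth-teller, Isla: liar, Hiro: truth-teller, Ula: liar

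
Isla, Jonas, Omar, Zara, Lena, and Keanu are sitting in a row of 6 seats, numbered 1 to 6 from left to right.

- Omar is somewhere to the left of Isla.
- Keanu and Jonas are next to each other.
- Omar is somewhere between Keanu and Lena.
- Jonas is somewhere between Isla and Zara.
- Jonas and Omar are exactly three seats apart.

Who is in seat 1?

With clue 1, Isla is ruled out for seat 1.
With clues 1–3, Omar is ruled out for seat 1.
With clues 1–4, Jonas and Keanu are ruled out for seat 1.
With clues 1–5, Zara is ruled out for seat 1.
So seat 1 is Lena.

Lena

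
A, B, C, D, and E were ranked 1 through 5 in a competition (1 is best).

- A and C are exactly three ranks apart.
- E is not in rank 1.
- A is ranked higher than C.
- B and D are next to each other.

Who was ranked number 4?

C

With clues 1–3, A is ruled out for rank 4.
With clues 1–4, B, D, and E are ruled out for rank 4.
So rank 4 is C.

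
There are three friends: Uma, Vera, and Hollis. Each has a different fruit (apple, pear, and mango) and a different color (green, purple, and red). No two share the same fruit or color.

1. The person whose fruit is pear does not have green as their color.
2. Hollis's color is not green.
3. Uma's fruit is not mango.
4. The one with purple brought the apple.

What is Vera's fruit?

mango

With clues 1–4, apple and pear are impossible for Vera's fruit.
That leaves mango.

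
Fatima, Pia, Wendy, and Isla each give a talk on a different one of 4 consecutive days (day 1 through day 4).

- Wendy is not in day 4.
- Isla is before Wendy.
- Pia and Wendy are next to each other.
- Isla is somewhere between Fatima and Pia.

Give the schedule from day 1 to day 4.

Fatima, Isla, Wendy, Pia

From clue 1: Wendy is in {1,2,3}.
From clues 1–2: Wendy is in {2,3}.
From clues 1–4: Fatima → day 1, Isla → day 2, Wendy → day 3, Pia → day 4.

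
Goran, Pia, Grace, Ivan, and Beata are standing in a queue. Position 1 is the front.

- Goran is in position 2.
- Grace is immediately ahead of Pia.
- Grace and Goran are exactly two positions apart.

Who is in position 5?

With clue 1, Goran is ruled out for position 5.
With clues 1–2, Grace is ruled out for position 5.
With clues 1–3, Beata and Ivan are ruled out for position 5.
So position 5 is Pia.

Pia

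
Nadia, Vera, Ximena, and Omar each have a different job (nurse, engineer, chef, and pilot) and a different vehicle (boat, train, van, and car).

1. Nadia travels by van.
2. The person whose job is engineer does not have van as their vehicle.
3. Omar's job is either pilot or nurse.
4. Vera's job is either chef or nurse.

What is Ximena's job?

With clues 1–4, chef, nurse, and pilot are impossible for Ximena's job.
That leaves engineer.

engineer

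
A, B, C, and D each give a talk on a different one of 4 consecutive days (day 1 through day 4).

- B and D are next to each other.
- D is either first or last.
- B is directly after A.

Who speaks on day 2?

A

With clues 1–2, D is ruled out for day 2.
With clues 1–3, B and C are ruled out for day 2.
So day 2 is A.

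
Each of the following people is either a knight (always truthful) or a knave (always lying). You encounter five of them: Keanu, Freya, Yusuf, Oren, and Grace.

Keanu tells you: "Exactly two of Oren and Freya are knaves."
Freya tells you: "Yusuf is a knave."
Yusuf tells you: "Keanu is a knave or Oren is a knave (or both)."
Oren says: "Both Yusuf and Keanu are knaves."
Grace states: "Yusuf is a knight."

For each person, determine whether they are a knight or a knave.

Keanu: knight, Freya: knave, Yusuf: knight, Oren: knave, Grace: knight

Consider Keanu. Suppose Keanu is a knave.
Then no assignment of the remaining roles makes every statement match its speaker's type — contradiction.
So Keanu is a knight.
With that fixed, Oren's statement is false, so Oren is a knave.
With that fixed, Yusuf's statement is true, so Yusuf is a knight.
With that fixed, Grace's statement is true, so Grace is a knight.
With that fixed, Freya's statement is false, so Freya is a knave.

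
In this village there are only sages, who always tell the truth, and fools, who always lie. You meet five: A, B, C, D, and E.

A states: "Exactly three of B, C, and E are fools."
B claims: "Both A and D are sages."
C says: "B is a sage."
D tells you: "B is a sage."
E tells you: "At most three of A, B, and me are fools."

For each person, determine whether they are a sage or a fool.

Regardless of anyone's role, E's statement is true, so E is a sage.
With that fixed, A's statement is false, so A is a fool.
With that fixed, B's statement is false, so B is a fool.
With that fixed, C's statement is false, so C is a fool.
With that fixed, D's statement is false, so D is a fool.

A: fool, B: fool, C: fool, D: fool, E: sage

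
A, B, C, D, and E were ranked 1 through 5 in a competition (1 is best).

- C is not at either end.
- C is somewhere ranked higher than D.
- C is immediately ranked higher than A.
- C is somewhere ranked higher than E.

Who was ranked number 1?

With clue 1, C is ruled out for rank 1.
With clues 1–2, D is ruled out for rank 1.
With clues 1–3, A is ruled out for rank 1.
With clues 1–4, E is ruled out for rank 1.
So rank 1 is B.

B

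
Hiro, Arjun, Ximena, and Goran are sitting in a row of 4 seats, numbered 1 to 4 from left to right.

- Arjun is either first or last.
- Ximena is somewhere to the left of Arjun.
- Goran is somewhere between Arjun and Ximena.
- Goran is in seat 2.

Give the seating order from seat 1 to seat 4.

From clue 1: Arjun is in {1,4}.
From clues 1–2: Arjun → seat 4.
From clues 1–3: Ximena is in {1,2}.
From clues 1–4: Ximena → seat 1, Goran → seat 2, Hiro → seat 3.

Ximena, Goran, Hiro, Arjun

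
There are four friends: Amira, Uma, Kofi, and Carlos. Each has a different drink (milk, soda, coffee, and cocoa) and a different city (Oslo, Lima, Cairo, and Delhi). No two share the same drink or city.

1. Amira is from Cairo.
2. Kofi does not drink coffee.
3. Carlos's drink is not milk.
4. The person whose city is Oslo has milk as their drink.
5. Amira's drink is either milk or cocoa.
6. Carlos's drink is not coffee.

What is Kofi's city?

Clue 1 rules out Cairo for Kofi's city.
With clues 1–6, Delhi and Lima are impossible for Kofi's city.
That leaves Oslo.

Oslo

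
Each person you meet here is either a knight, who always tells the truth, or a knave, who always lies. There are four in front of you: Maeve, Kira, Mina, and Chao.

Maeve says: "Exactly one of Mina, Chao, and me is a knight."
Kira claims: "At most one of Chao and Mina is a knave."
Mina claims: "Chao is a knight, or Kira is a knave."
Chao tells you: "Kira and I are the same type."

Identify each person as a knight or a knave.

Consider Maeve. Suppose Maeve is a knight.
Then no assignment of the remaining roles makes every statement match its speaker's type — contradiction.
So Maeve is a knave.
Consider Kira. Suppose Kira is a knave.
Then whichever role Chao has, Chao's statement has the wrong truth value — contradiction.
So Kira is a knight.
Consider Mina. Suppose Mina is a knave.
Then no assignment of the remaining roles makes every statement match its speaker's type — contradiction.
So Mina is a knight.
Consider Chao. Suppose Chao is a knave.
Then Maeve's statement comes out true, contradicting Maeve being a knave.
So Chao is a knight.

Maeve: knave, Kira: knight, Mina: knight, Chao: knight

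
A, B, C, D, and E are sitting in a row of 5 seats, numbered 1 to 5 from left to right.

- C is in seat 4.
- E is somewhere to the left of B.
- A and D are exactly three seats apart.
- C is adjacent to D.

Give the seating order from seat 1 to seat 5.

From clue 1: C → seat 4.
From clues 1–2: B is in {2,3,5}.
From clues 1–3: E → seat 1, B → seat 3.
From clues 1–4: A → seat 2, D → seat 5.

E, A, B, C, D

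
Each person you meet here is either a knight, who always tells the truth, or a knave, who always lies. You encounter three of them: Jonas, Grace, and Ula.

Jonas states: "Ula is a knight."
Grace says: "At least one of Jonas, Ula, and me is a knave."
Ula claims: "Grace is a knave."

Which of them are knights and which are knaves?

Jonas: knave, Grace: knight, Ula: knave

Consider Jonas. Suppose Jonas is a knight.
Then no assignment of the remaining roles makes every statement match its speaker's type — contradiction.
So Jonas is a knave.
With that fixed, Grace's statement is true, so Grace is a knight.
With that fixed, Ula's statement is false, so Ula is a knave.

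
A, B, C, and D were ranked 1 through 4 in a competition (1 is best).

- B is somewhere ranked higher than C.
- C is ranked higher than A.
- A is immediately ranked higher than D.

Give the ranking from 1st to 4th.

B, C, A, D

From clue 1: B is in {1,2,3}.
From clues 1–2: A is in {3,4}.
From clues 1–3: B → rank 1, C → rank 2, A → rank 3, D → rank 4.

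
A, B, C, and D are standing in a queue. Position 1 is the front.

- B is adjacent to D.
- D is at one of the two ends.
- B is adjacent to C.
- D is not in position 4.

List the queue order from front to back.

From clues 1–2: B is in {2,3}.
From clues 1–3: A is in {1,4}.
From clues 1–4: D → position 1, B → position 2, C → position 3, A → position 4.

D, B, C, A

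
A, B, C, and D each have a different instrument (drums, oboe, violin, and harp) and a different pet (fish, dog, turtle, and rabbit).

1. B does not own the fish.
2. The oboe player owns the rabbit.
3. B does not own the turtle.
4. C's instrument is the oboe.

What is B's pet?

Clue 1 rules out fish for B's pet.
With clues 1–3, turtle is impossible for B's pet.
With clues 1–4, rabbit is impossible for B's pet.
That leaves dog.

dog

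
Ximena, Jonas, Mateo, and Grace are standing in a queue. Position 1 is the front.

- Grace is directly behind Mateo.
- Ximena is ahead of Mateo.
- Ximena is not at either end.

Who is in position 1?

Jonas

With clue 1, Grace is ruled out for position 1.
With clues 1–2, Mateo is ruled out for position 1.
With clues 1–3, Ximena is ruled out for position 1.
So position 1 is Jonas.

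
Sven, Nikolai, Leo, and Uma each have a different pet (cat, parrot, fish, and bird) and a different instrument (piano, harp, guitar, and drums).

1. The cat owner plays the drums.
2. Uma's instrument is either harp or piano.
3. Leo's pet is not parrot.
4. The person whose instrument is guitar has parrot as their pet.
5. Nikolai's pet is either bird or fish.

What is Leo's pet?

With clues 1–3, parrot is impossible for Leo's pet.
With clues 1–5, bird and fish are impossible for Leo's pet.
That leaves cat.

cat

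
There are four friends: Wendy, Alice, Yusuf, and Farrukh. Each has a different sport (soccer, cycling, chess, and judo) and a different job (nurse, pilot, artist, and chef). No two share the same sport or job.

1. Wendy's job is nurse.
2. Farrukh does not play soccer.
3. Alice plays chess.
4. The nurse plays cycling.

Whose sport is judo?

Farrukh

With clues 1–3, Alice is impossible for the one with sport judo.
With clues 1–4, Wendy and Yusuf are impossible for the one with sport judo.
That leaves Farrukh.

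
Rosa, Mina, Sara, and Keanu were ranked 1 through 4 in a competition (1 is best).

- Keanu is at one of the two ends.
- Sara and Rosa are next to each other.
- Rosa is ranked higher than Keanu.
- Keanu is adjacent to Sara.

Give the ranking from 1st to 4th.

From clue 1: Keanu is in {1,4}.
From clues 1–3: Keanu → rank 4.
From clues 1–4: Mina → rank 1, Rosa → rank 2, Sara → rank 3.

Mina, Rosa, Sara, Keanu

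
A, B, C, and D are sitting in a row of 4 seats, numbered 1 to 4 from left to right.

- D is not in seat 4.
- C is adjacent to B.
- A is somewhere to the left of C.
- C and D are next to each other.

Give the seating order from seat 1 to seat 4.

From clue 1: D is in {1,2,3}.
From clues 1–2: A is in {1,2,4}.
From clues 1–3: A is in {1,2}.
From clues 1–4: A → seat 1, D → seat 2, C → seat 3, B → seat 4.

A, D, C, B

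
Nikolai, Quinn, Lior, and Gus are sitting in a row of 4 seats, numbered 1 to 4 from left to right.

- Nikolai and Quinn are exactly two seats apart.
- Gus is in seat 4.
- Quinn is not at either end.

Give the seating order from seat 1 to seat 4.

From clues 1–2: Lior → seat 2, Gus → seat 4.
From clues 1–3: Nikolai → seat 1, Quinn → seat 3.

Nikolai, Lior, Quinn, Gus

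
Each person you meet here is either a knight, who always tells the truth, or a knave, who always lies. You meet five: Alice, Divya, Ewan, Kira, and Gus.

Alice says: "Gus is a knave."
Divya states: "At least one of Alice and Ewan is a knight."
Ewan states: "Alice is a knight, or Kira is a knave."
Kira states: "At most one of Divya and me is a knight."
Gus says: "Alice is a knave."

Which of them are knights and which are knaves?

Alice: knave, Divya: knave, Ewan: knave, Kira: knight, Gus: knight

Consider Alice. Suppose Alice is a knight.
Then no assignment of the remaining roles makes every statement match its speaker's type — contradiction.
So Alice is a knave.
With that fixed, Gus's statement is true, so Gus is a knight.
Consider Divya. Suppose Divya is a knight.
Then whichever role Kira has, Kira's statement has the wrong truth value — contradiction.
So Divya is a knave.
With that fixed, Kira's statement is true, so Kira is a knight.
With that fixed, Ewan's statement is false, so Ewan is a knave.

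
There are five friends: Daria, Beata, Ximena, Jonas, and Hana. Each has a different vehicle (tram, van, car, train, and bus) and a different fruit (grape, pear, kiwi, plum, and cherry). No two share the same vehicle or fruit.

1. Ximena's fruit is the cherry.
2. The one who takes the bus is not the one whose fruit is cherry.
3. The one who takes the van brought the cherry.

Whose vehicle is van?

Ximena

With clues 1–3, Beata, Daria, Hana, and Jonas are impossible for the one with vehicle van.
That leaves Ximena.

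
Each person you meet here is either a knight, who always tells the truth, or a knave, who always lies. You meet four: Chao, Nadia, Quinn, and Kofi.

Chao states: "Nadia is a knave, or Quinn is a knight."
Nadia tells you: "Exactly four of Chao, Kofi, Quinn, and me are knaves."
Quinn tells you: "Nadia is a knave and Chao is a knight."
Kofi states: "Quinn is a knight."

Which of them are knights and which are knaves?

Consider Chao. Suppose Chao is a knave.
Then no assignment of the remaining roles makes every statement match its speaker's type — contradiction.
So Chao is a knight.
With that fixed, Nadia's statement is false, so Nadia is a knave.
With that fixed, Quinn's statement is true, so Quinn is a knight.
With that fixed, Kofi's statement is true, so Kofi is a knight.

Chao: knight, Nadia: knave, Quinn: knight, Kofi: knight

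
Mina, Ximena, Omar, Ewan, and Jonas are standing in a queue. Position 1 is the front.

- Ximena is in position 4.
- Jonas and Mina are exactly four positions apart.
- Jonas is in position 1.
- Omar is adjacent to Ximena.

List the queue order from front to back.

From clue 1: Ximena → position 4.
From clues 1–2: Mina is in {1,5}.
From clues 1–3: Jonas → position 1, Mina → position 5.
From clues 1–4: Ewan → position 2, Omar → position 3.

Jonas, Ewan, Omar, Ximena, Mina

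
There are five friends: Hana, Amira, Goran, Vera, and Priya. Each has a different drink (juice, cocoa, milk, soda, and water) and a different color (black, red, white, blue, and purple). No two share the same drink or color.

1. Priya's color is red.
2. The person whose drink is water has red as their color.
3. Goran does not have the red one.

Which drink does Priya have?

water

With clues 1–2, cocoa, juice, milk, and soda are impossible for Priya's drink.
That leaves water.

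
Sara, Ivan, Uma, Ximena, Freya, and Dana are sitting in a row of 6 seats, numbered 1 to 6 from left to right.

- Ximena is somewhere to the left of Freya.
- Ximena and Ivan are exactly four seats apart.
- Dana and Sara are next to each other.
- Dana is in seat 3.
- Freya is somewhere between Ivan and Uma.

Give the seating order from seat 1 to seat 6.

From clue 1: Ximena is in {1,2,3,4,5}.
From clues 1–2: Ivan is in {1,5,6}.
From clues 1–4: Dana → seat 3.
From clues 1–5: Uma → seat 1, Ximena → seat 2, Sara → seat 4, Freya → seat 5, Ivan → seat 6.

Uma, Ximena, Dana, Sara, Freya, Ivan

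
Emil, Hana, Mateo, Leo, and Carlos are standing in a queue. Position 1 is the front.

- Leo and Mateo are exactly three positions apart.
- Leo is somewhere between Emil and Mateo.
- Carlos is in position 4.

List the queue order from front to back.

Emil, Leo, Hana, Carlos, Mateo

From clue 1: Mateo is in {1,2,4,5}.
From clues 1–2: Emil is in {1,5}.
From clues 1–3: Emil → position 1, Leo → position 2, Hana → position 3, Carlos → position 4, Mateo → position 5.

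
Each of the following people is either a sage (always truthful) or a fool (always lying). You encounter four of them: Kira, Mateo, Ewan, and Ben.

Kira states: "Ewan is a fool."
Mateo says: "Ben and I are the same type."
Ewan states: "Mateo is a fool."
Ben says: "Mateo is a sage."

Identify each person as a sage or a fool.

Kira: sage, Mateo: sage, Ewan: fool, Ben: sage

Consider Kira. Suppose Kira is a fool.
Then no assignment of the remaining roles makes every statement match its speaker's type — contradiction.
So Kira is a sage.
Consider Mateo. Suppose Mateo is a fool.
Then no assignment of the remaining roles makes every statement match its speaker's type — contradiction.
So Mateo is a sage.
With that fixed, Ewan's statement is false, so Ewan is a fool.
With that fixed, Ben's statement is true, so Ben is a sage.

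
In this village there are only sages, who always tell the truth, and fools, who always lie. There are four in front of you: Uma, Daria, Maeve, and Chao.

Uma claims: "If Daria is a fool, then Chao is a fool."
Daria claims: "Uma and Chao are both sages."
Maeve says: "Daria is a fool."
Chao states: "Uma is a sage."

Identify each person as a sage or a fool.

Consider Uma. Suppose Uma is a fool.
Then no assignment of the remaining roles makes every statement match its speaker's type — contradiction.
So Uma is a sage.
With that fixed, Chao's statement is true, so Chao is a sage.
With that fixed, Daria's statement is true, so Daria is a sage.
With that fixed, Maeve's statement is false, so Maeve is a fool.

Uma: sage, Daria: sage, Maeve: fool, Chao: sage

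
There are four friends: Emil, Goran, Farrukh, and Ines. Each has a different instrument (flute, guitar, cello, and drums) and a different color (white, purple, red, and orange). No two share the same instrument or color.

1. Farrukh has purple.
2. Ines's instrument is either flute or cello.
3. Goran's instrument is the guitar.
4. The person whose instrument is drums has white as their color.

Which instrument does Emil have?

With clues 1–3, guitar is impossible for Emil's instrument.
With clues 1–4, cello and flute are impossible for Emil's instrument.
That leaves drums.

drums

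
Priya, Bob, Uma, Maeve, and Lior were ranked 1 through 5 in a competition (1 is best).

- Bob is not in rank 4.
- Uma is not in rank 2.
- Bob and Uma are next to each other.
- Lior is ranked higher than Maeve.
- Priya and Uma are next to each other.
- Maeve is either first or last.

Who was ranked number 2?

With clues 1–2, Uma is ruled out for rank 2.
With clues 1–5, Lior and Priya are ruled out for rank 2.
With clues 1–6, Maeve is ruled out for rank 2.
So rank 2 is Bob.

Bob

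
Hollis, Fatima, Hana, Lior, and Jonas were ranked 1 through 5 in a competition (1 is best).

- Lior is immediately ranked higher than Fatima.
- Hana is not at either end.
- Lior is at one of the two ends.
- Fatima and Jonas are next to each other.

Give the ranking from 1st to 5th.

From clue 1: Fatima is in {2,3,4,5}.
From clues 1–2: Hana is in {2,3,4}.
From clues 1–3: Lior → rank 1, Fatima → rank 2.
From clues 1–4: Jonas → rank 3, Hana → rank 4, Hollis → rank 5.

Lior, Fatima, Jonas, Hana, Hollis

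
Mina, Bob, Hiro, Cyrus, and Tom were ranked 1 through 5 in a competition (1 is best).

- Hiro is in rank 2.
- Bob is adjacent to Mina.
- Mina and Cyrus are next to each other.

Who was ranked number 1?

With clue 1, Hiro is ruled out for rank 1.
With clues 1–2, Bob and Mina are ruled out for rank 1.
With clues 1–3, Cyrus is ruled out for rank 1.
So rank 1 is Tom.

Tom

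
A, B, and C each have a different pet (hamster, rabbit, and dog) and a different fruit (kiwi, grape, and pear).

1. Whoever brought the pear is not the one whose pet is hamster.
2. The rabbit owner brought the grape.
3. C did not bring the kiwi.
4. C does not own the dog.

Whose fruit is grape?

C

With clues 1–4, A and B are impossible for the one with fruit grape.
That leaves C.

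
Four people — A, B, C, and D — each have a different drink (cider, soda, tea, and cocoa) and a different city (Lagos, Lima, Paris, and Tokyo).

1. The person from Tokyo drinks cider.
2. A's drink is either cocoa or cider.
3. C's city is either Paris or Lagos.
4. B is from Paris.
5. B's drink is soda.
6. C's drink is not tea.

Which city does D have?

With clues 1–4, Lagos and Paris are impossible for D's city.
With clues 1–6, Tokyo is impossible for D's city.
That leaves Lima.

Lima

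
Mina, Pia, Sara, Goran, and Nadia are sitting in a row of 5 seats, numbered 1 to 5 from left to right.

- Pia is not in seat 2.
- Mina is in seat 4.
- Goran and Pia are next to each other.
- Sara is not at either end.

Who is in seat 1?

With clues 1–2, Mina is ruled out for seat 1.
With clues 1–3, Goran is ruled out for seat 1.
With clues 1–4, Nadia and Sara are ruled out for seat 1.
So seat 1 is Pia.

Pia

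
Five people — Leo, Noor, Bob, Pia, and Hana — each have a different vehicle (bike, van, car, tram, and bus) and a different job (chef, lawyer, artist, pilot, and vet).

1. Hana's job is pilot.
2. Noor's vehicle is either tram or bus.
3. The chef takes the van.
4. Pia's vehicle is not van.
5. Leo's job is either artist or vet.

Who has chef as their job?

Clue 1 rules out Hana for the one with job chef.
With clues 1–3, Noor is impossible for the one with job chef.
With clues 1–4, Pia is impossible for the one with job chef.
With clues 1–5, Leo is impossible for the one with job chef.
That leaves Bob.

Bob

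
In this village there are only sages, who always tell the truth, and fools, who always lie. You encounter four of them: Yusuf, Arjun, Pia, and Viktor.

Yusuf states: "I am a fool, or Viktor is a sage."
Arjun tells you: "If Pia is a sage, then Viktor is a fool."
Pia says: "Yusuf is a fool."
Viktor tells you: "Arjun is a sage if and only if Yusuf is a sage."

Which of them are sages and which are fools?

Yusuf: sage, Arjun: sage, Pia: fool, Viktor: sage

Consider Yusuf. Suppose Yusuf is a fool.
Then Yusuf's own statement would have to be false, but it can't be — contradiction.
So Yusuf is a sage.
With that fixed, Pia's statement is false, so Pia is a fool.
With that fixed, Arjun's statement is true, so Arjun is a sage.
With that fixed, Viktor's statement is true, so Viktor is a sage.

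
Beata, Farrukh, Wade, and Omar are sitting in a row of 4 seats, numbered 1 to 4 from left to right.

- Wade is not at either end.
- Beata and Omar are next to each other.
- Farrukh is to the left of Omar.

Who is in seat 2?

Wade

With clues 1–2, Farrukh is ruled out for seat 2.
With clues 1–3, Beata and Omar are ruled out for seat 2.
So seat 2 is Wade.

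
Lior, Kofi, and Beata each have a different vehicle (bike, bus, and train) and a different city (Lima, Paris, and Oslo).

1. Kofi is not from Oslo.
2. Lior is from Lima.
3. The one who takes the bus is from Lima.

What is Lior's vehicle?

bus

With clues 1–3, bike and train are impossible for Lior's vehicle.
That leaves bus.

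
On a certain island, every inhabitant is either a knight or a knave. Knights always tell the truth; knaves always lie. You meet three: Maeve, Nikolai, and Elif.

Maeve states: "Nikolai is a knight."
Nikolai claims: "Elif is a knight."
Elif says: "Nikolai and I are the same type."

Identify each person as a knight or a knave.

Maeve: knight, Nikolai: knight, Elif: knight

Consider Maeve. Suppose Maeve is a knave.
Then no assignment of the remaining roles makes every statement match its speaker's type — contradiction.
So Maeve is a knight.
Consider Nikolai. Suppose Nikolai is a knave.
Then Maeve's statement comes out false, contradicting Maeve being a knight.
So Nikolai is a knight.
Consider Elif. Suppose Elif is a knave.
Then Nikolai's statement comes out false, contradicting Nikolai being a knight.
So Elif is a knight.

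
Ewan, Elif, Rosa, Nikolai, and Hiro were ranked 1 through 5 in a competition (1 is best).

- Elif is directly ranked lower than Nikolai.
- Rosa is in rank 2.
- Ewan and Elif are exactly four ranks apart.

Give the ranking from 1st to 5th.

Ewan, Rosa, Hiro, Nikolai, Elif

From clue 1: Elif is in {2,3,4,5}.
From clues 1–2: Rosa → rank 2.
From clues 1–3: Ewan → rank 1, Hiro → rank 3, Nikolai → rank 4, Elif → rank 5.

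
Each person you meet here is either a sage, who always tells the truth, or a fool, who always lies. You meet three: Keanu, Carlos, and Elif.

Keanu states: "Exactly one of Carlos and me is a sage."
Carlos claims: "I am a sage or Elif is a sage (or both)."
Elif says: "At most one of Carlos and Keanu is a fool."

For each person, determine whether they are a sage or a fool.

Keanu: fool, Carlos: fool, Elif: fool

Consider Keanu. Suppose Keanu is a sage.
Then no assignment of the remaining roles makes every statement match its speaker's type — contradiction.
So Keanu is a fool.
Consider Carlos. Suppose Carlos is a sage.
Then Keanu's statement comes out true, contradicting Keanu being a fool.
So Carlos is a fool.
With that fixed, Elif's statement is false, so Elif is a fool.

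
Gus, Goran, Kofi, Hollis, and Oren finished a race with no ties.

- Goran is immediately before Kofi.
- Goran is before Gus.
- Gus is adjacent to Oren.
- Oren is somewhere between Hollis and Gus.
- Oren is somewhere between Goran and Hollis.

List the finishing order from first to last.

From clue 1: Goran is in {1,2,3,4}.
From clues 1–2: Gus is in {3,4,5}.
From clues 1–3: Goran is in {1,2}.
From clues 1–4: Oren → place 4.
From clues 1–5: Goran → place 1, Kofi → place 2, Gus → place 3, Hollis → place 5.

Goran, Kofi, Gus, Oren, Hollis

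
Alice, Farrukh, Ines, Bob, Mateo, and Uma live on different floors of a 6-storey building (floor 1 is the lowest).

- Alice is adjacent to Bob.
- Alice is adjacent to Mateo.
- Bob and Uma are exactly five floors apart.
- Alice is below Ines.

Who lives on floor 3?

Mateo

With clues 1–3, Alice, Bob, and Uma are ruled out for floor 3.
With clues 1–4, Farrukh and Ines are ruled out for floor 3.
So floor 3 is Mateo.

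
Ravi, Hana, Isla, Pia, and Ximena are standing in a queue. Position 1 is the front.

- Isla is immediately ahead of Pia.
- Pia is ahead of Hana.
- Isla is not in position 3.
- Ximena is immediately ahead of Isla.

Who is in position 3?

Pia

With clues 1–3, Isla is ruled out for position 3.
With clues 1–4, Hana, Ravi, and Ximena are ruled out for position 3.
So position 3 is Pia.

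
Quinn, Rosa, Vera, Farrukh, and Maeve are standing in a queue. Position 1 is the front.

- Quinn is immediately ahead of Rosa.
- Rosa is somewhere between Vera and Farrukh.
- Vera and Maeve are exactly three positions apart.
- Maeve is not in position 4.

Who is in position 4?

With clues 1–2, Quinn is ruled out for position 4.
With clues 1–3, Farrukh and Vera are ruled out for position 4.
With clues 1–4, Maeve is ruled out for position 4.
So position 4 is Rosa.

Rosa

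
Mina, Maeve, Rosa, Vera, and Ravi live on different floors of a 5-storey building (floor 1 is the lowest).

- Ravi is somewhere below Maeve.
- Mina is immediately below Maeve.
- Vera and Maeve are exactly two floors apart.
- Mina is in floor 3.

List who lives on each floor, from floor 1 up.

From clue 1: Maeve is in {2,3,4,5}.
From clues 1–2: Mina is in {2,3,4}.
From clues 1–3: Ravi is in {1,2}.
From clues 1–4: Ravi → floor 1, Vera → floor 2, Mina → floor 3, Maeve → floor 4, Rosa → floor 5.

Ravi, Vera, Mina, Maeve, Rosa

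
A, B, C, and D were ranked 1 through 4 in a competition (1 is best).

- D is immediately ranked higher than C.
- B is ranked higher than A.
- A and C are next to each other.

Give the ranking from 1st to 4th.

B, D, C, A

From clue 1: C is in {2,3,4}.
From clues 1–2: A is in {2,4}.
From clues 1–3: B → rank 1, D → rank 2, C → rank 3, A → rank 4.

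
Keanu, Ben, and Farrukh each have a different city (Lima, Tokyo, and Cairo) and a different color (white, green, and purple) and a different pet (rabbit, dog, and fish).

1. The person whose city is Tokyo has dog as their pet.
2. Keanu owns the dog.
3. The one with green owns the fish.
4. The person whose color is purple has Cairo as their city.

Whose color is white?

With clues 1–4, Ben and Farrukh are impossible for the one with color white.
That leaves Keanu.

Keanu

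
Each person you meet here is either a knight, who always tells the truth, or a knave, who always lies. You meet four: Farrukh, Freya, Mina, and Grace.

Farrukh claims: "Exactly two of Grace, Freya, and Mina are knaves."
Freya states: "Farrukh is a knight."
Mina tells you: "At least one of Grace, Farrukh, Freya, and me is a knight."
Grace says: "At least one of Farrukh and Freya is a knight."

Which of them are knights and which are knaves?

Consider Farrukh. Suppose Farrukh is a knight.
Then no assignment of the remaining roles makes every statement match its speaker's type — contradiction.
So Farrukh is a knave.
With that fixed, Freya's statement is false, so Freya is a knave.
With that fixed, Grace's statement is false, so Grace is a knave.
Consider Mina. Suppose Mina is a knight.
Then Farrukh's statement comes out true, contradicting Farrukh being a knave.
So Mina is a knave.

Farrukh: knave, Freya: knave, Mina: knave, Grace: knave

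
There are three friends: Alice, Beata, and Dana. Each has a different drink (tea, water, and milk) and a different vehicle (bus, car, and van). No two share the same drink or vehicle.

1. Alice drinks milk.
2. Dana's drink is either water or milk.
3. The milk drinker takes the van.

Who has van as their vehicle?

Alice

With clues 1–3, Beata and Dana are impossible for the one with vehicle van.
That leaves Alice.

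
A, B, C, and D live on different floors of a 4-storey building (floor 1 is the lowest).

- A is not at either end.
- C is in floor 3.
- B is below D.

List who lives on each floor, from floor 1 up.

B, A, C, D

From clue 1: A is in {2,3}.
From clues 1–2: A → floor 2, C → floor 3.
From clues 1–3: B → floor 1, D → floor 4.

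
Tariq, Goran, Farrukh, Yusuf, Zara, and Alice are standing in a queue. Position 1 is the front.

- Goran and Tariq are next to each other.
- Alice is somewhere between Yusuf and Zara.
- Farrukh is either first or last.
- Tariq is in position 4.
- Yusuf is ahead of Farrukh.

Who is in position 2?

Alice

With clues 1–3, Farrukh is ruled out for position 2.
With clues 1–4, Goran and Tariq are ruled out for position 2.
With clues 1–5, Yusuf and Zara are ruled out for position 2.
So position 2 is Alice.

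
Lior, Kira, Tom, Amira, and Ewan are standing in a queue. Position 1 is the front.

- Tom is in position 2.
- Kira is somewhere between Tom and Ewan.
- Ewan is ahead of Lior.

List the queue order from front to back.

Amira, Tom, Kira, Ewan, Lior

From clue 1: Tom → position 2.
From clues 1–2: Kira is in {3,4}.
From clues 1–3: Amira → position 1, Kira → position 3, Ewan → position 4, Lior → position 5.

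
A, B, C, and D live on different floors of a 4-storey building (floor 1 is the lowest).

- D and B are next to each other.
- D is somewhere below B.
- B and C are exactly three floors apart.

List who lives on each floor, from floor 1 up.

From clues 1–2: B is in {2,3,4}.
From clues 1–3: C → floor 1, A → floor 2, D → floor 3, B → floor 4.

C, A, D, B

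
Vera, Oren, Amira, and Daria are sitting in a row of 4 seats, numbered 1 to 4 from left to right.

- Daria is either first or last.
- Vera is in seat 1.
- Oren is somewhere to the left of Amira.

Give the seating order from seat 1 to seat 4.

From clue 1: Daria is in {1,4}.
From clues 1–2: Vera → seat 1, Daria → seat 4.
From clues 1–3: Oren → seat 2, Amira → seat 3.

Vera, Oren, Amira, Daria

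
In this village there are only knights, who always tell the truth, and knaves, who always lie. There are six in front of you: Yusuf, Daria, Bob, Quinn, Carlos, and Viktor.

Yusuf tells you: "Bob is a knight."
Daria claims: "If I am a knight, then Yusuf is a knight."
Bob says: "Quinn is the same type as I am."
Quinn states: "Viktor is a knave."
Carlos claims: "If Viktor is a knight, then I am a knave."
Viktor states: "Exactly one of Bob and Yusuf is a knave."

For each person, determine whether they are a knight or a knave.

Consider Yusuf. Suppose Yusuf is a knave.
Then whichever role Daria has, Daria's statement has the wrong truth value — contradiction.
So Yusuf is a knight.
With that fixed, Daria's statement is true, so Daria is a knight.
Consider Bob. Suppose Bob is a knave.
Then Yusuf's statement comes out false, contradicting Yusuf being a knight.
So Bob is a knight.
With that fixed, Viktor's statement is false, so Viktor is a knave.
With that fixed, Quinn's statement is true, so Quinn is a knight.
With that fixed, Carlos's statement is true, so Carlos is a knight.

Yusuf: knight, Daria: knight, Bob: knight, Quinn: knight, Carlos: knight, Viktor: knave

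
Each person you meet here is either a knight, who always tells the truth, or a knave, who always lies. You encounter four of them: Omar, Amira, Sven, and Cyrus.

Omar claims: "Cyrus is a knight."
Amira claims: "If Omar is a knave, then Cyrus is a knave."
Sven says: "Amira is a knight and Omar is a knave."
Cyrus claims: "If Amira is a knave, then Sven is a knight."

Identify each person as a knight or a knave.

Omar: knight, Amira: knight, Sven: knave, Cyrus: knight

Consider Omar. Suppose Omar is a knave.
Then no assignment of the remaining roles makes every statement match its speaker's type — contradiction.
So Omar is a knight.
With that fixed, Amira's statement is true, so Amira is a knight.
With that fixed, Sven's statement is false, so Sven is a knave.
With that fixed, Cyrus's statement is true, so Cyrus is a knight.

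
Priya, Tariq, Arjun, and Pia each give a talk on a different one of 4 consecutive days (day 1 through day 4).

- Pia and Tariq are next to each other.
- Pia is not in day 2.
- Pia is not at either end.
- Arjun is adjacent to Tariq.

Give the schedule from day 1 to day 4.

From clues 1–2: Tariq is in {2,3,4}.
From clues 1–3: Pia → day 3.
From clues 1–4: Arjun → day 1, Tariq → day 2, Priya → day 4.

Arjun, Tariq, Pia, Priya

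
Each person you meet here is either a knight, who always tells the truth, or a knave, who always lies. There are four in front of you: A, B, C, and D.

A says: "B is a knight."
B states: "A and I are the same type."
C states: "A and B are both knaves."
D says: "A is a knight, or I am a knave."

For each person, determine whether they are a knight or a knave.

Consider A. Suppose A is a knave.
Then whichever role B has, B's statement has the wrong truth value — contradiction.
So A is a knight.
With that fixed, C's statement is false, so C is a knave.
With that fixed, D's statement is true, so D is a knight.
Consider B. Suppose B is a knave.
Then A's statement comes out false, contradicting A being a knight.
So B is a knight.

A: knight, B: knight, C: knave, D: knight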